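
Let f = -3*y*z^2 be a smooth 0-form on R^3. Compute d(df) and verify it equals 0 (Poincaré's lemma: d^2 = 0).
d(df) = 0

Step 1: df = sum_i (∂f/∂x_i) dx_i = (0) dx + (-3*z^2) dy + (-6*y*z) dz.
Step 2: Apply d again. Using the 1-form formula, the coefficient of dx ∧ dy in d(df) is ∂^2 f/∂x ∂y - ∂^2 f/∂y ∂x = (0) - (0) = 0 (equality of mixed partials for smooth f).
Similarly for dx ∧ dz and dy ∧ dz — all coefficients vanish. So d(df) = 0.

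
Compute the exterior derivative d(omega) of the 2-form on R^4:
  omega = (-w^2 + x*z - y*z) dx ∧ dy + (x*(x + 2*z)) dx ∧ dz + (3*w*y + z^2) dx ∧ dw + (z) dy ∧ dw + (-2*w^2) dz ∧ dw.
d(omega) = (x - y) dx ∧ dy ∧ dz + (-5*w) dx ∧ dy ∧ dw + (-2*z) dx ∧ dz ∧ dw + (-1) dy ∧ dz ∧ dw

For a 2-form omega = sum_{i<j} g_{ij} dx_i ∧ dx_j, the exterior derivative is
  d(omega) = sum_{i<j} d(g_{ij}) ∧ dx_i ∧ dx_j = sum_{i<j, k} (∂g_{ij}/∂x_k) dx_k ∧ dx_i ∧ dx_j.
Expand each term, using dx_k ∧ dx_i ∧ dx_j = sgn(permutation) dx_{(a)} ∧ dx_{(b)} ∧ dx_{(c)} with (a < b < c) sorted:
  d(-w^2 + x*z - y*z) includes (∂/∂z)(-w^2 + x*z - y*z) dz = (x - y) dz, which multiplied by dx ∧ dy gives (x - y) dx ∧ dy ∧ dz
  d(-w^2 + x*z - y*z) includes (∂/∂w)(-w^2 + x*z - y*z) dw = (-2*w) dw, which multiplied by dx ∧ dy gives (-2*w) dx ∧ dy ∧ dw
  d(3*w*y + z^2) includes (∂/∂y)(3*w*y + z^2) dy = (3*w) dy, which multiplied by dx ∧ dw gives (-3*w) dx ∧ dy ∧ dw
  d(3*w*y + z^2) includes (∂/∂z)(3*w*y + z^2) dz = (2*z) dz, which multiplied by dx ∧ dw gives (-2*z) dx ∧ dz ∧ dw
  d(z) includes (∂/∂z)(z) dz = (1) dz, which multiplied by dy ∧ dw gives (-1) dy ∧ dz ∧ dw
Collecting like 3-forms: d(omega) = (x - y) dx ∧ dy ∧ dz + (-5*w) dx ∧ dy ∧ dw + (-2*z) dx ∧ dz ∧ dw + (-1) dy ∧ dz ∧ dw.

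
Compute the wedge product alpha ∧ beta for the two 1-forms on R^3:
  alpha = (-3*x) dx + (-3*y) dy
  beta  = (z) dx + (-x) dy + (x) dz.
alpha ∧ beta = (3*x^2 + 3*y*z) dx ∧ dy + (-3*x^2) dx ∧ dz + (-3*x*y) dy ∧ dz

Distribute the wedge, using dx_i ∧ dx_j = -dx_j ∧ dx_i and dx_i ∧ dx_i = 0. For each pair (i, j) with i < j, the coefficient of dx_i ∧ dx_j in alpha ∧ beta is (alpha_i * beta_j - alpha_j * beta_i). Collecting: alpha ∧ beta = (3*x^2 + 3*y*z) dx ∧ dy + (-3*x^2) dx ∧ dz + (-3*x*y) dy ∧ dz.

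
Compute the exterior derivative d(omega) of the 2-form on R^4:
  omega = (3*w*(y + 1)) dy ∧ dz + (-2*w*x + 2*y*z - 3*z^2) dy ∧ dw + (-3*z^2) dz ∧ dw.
d(omega) = (y + 6*z + 3) dy ∧ dz ∧ dw + (-2*w) dx ∧ dy ∧ dw

For a 2-form omega = sum_{i<j} g_{ij} dx_i ∧ dx_j, the exterior derivative is
  d(omega) = sum_{i<j} d(g_{ij}) ∧ dx_i ∧ dx_j = sum_{i<j, k} (∂g_{ij}/∂x_k) dx_k ∧ dx_i ∧ dx_j.
Expand each term, using dx_k ∧ dx_i ∧ dx_j = sgn(permutation) dx_{(a)} ∧ dx_{(b)} ∧ dx_{(c)} with (a < b < c) sorted:
  d(3*w*(y + 1)) includes (∂/∂w)(3*w*(y + 1)) dw = (3*y + 3) dw, which multiplied by dy ∧ dz gives (3*y + 3) dy ∧ dz ∧ dw
  d(-2*w*x + 2*y*z - 3*z^2) includes (∂/∂x)(-2*w*x + 2*y*z - 3*z^2) dx = (-2*w) dx, which multiplied by dy ∧ dw gives (-2*w) dx ∧ dy ∧ dw
  d(-2*w*x + 2*y*z - 3*z^2) includes (∂/∂z)(-2*w*x + 2*y*z - 3*z^2) dz = (2*y - 6*z) dz, which multiplied by dy ∧ dw gives (-2*y + 6*z) dy ∧ dz ∧ dw
Collecting like 3-forms: d(omega) = (y + 6*z + 3) dy ∧ dz ∧ dw + (-2*w) dx ∧ dy ∧ dw.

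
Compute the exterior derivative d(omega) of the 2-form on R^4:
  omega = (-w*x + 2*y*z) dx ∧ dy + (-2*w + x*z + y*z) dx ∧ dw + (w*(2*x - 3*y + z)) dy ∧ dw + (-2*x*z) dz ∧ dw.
d(omega) = (2*y) dx ∧ dy ∧ dz + (2*w - x - z) dx ∧ dy ∧ dw + (-x - y - 2*z) dx ∧ dz ∧ dw + (-w) dy ∧ dz ∧ dw

For a 2-form omega = sum_{i<j} g_{ij} dx_i ∧ dx_j, the exterior derivative is
  d(omega) = sum_{i<j} d(g_{ij}) ∧ dx_i ∧ dx_j = sum_{i<j, k} (∂g_{ij}/∂x_k) dx_k ∧ dx_i ∧ dx_j.
Expand each term, using dx_k ∧ dx_i ∧ dx_j = sgn(permutation) dx_{(a)} ∧ dx_{(b)} ∧ dx_{(c)} with (a < b < c) sorted:
  d(-w*x + 2*y*z) includes (∂/∂z)(-w*x + 2*y*z) dz = (2*y) dz, which multiplied by dx ∧ dy gives (2*y) dx ∧ dy ∧ dz
  d(-w*x + 2*y*z) includes (∂/∂w)(-w*x + 2*y*z) dw = (-x) dw, which multiplied by dx ∧ dy gives (-x) dx ∧ dy ∧ dw
  d(-2*w + x*z + y*z) includes (∂/∂y)(-2*w + x*z + y*z) dy = (z) dy, which multiplied by dx ∧ dw gives (-z) dx ∧ dy ∧ dw
  d(-2*w + x*z + y*z) includes (∂/∂z)(-2*w + x*z + y*z) dz = (x + y) dz, which multiplied by dx ∧ dw gives (-x - y) dx ∧ dz ∧ dw
  d(w*(2*x - 3*y + z)) includes (∂/∂x)(w*(2*x - 3*y + z)) dx = (2*w) dx, which multiplied by dy ∧ dw gives (2*w) dx ∧ dy ∧ dw
  d(w*(2*x - 3*y + z)) includes (∂/∂z)(w*(2*x - 3*y + z)) dz = (w) dz, which multiplied by dy ∧ dw gives (-w) dy ∧ dz ∧ dw
  d(-2*x*z) includes (∂/∂x)(-2*x*z) dx = (-2*z) dx, which multiplied by dz ∧ dw gives (-2*z) dx ∧ dz ∧ dw
Collecting like 3-forms: d(omega) = (2*y) dx ∧ dy ∧ dz + (2*w - x - z) dx ∧ dy ∧ dw + (-x - y - 2*z) dx ∧ dz ∧ dw + (-w) dy ∧ dz ∧ dw.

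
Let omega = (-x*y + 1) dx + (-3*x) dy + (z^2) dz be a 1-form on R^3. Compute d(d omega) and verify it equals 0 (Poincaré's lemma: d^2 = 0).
d(d omega) = 0

Step 1: d omega = sum_{i<j} (∂f_j/∂x_i - ∂f_i/∂x_j) dx_i ∧ dx_j:
  coeff of dx ∧ dy: x - 3
  coeff of dx ∧ dz: 0
  coeff of dy ∧ dz: 0
Step 2: Apply d again to each 2-form coefficient. The only possible 3-form in R^3 is dx ∧ dy ∧ dz, with coefficient
  ∂(coeff of dy∧dz)/∂x - ∂(coeff of dx∧dz)/∂y + ∂(coeff of dx∧dy)/∂z
  = ∂/∂x (0) - ∂/∂y (0) + ∂/∂z (x - 3).
Each of these terms simplifies to sums of mixed partials that cancel in pairs. The result is 0 (by equality of mixed partials for smooth functions — Schwarz / Clairaut).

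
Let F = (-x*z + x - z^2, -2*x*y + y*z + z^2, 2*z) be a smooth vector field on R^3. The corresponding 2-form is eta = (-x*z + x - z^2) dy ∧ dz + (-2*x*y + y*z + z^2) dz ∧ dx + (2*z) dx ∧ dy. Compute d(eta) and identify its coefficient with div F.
d(eta) = (3 - 2*x) dx ∧ dy ∧ dz; div F = 3 - 2*x

For a 2-form in R^3 of the form above, applying d gives a 3-form with coefficient ∂P/∂x + ∂Q/∂y + ∂R/∂z:
  ∂P/∂x = 1 - z
  ∂Q/∂y = -2*x + z
  ∂R/∂z = 2
Sum = 3 - 2*x, which is exactly div F.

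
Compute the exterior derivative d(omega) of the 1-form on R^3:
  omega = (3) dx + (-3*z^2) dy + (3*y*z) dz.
d(omega) = (9*z) dy ∧ dz

For a 1-form omega = sum_i f_i dx_i, the exterior derivative is
  d(omega) = sum_{i < j} (∂f_j/∂x_i - ∂f_i/∂x_j) dx_i ∧ dx_j.
  coefficient of dy ∧ dz: ∂f_3/∂y - ∂f_2/∂z = ∂(3*y*z)/∂y - ∂(-3*z^2)/∂z = 9*z
Assembling: d(omega) = (9*z) dy ∧ dz.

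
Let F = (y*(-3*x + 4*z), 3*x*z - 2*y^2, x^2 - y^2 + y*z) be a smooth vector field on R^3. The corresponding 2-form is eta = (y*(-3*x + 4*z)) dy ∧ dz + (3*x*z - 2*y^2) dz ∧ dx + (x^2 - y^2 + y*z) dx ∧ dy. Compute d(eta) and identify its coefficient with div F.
d(eta) = (-6*y) dx ∧ dy ∧ dz; div F = -6*y

For a 2-form in R^3 of the form above, applying d gives a 3-form with coefficient ∂P/∂x + ∂Q/∂y + ∂R/∂z:
  ∂P/∂x = -3*y
  ∂Q/∂y = -4*y
  ∂R/∂z = y
Sum = -6*y, which is exactly div F.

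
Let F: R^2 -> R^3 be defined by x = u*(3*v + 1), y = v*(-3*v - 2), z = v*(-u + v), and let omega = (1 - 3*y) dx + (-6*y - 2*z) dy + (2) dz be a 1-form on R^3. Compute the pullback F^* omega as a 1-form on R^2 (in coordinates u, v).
F^* omega = (27*v^3 + 27*v^2 + 7*v + 1) du + (15*u*v^2 + 14*u*v + u - 96*v^3 - 104*v^2 - 20*v) dv

Using F^*(f dg) = (f ∘ F) d(g ∘ F), substitute each coordinate x_i by F_i(u, v) in f_i, and replace dx_i by d F_i = (∂F_i/∂u) du + (∂F_i/∂v) dv.
  For the x component: f_1(F) = 9*v^2 + 6*v + 1; d F_1 = (3*v + 1) du + (3*u) dv
  For the y component: f_2(F) = 2*v*(u + 8*v + 6); d F_2 = (0) du + (-6*v - 2) dv
  For the z component: f_3(F) = 2; d F_3 = (-v) du + (-u + 2*v) dv
Combining and collecting du, dv coefficients:
  coeff of du: 27*v^3 + 27*v^2 + 7*v + 1
  coeff of dv: 15*u*v^2 + 14*u*v + u - 96*v^3 - 104*v^2 - 20*v
F^* omega = (27*v^3 + 27*v^2 + 7*v + 1) du + (15*u*v^2 + 14*u*v + u - 96*v^3 - 104*v^2 - 20*v) dv.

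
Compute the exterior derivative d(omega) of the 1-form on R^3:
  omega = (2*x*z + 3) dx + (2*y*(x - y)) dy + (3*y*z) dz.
d(omega) = (2*y) dx ∧ dy + (-2*x) dx ∧ dz + (3*z) dy ∧ dz

For a 1-form omega = sum_i f_i dx_i, the exterior derivative is
  d(omega) = sum_{i < j} (∂f_j/∂x_i - ∂f_i/∂x_j) dx_i ∧ dx_j.
  coefficient of dx ∧ dy: ∂f_2/∂x - ∂f_1/∂y = ∂(2*y*(x - y))/∂x - ∂(2*x*z + 3)/∂y = 2*y
  coefficient of dx ∧ dz: ∂f_3/∂x - ∂f_1/∂z = ∂(3*y*z)/∂x - ∂(2*x*z + 3)/∂z = -2*x
  coefficient of dy ∧ dz: ∂f_3/∂y - ∂f_2/∂z = ∂(3*y*z)/∂y - ∂(2*y*(x - y))/∂z = 3*z
Assembling: d(omega) = (2*y) dx ∧ dy + (-2*x) dx ∧ dz + (3*z) dy ∧ dz.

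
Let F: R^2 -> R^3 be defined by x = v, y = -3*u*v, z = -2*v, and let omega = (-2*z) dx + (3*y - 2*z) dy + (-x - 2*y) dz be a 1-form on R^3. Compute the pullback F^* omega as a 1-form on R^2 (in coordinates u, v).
F^* omega = (v^2*(27*u - 12)) du + (3*v*(9*u^2 - 8*u + 2)) dv

Using F^*(f dg) = (f ∘ F) d(g ∘ F), substitute each coordinate x_i by F_i(u, v) in f_i, and replace dx_i by d F_i = (∂F_i/∂u) du + (∂F_i/∂v) dv.
  For the x component: f_1(F) = 4*v; d F_1 = (0) du + (1) dv
  For the y component: f_2(F) = v*(4 - 9*u); d F_2 = (-3*v) du + (-3*u) dv
  For the z component: f_3(F) = v*(6*u - 1); d F_3 = (0) du + (-2) dv
Combining and collecting du, dv coefficients:
  coeff of du: v^2*(27*u - 12)
  coeff of dv: 3*v*(9*u^2 - 8*u + 2)
F^* omega = (v^2*(27*u - 12)) du + (3*v*(9*u^2 - 8*u + 2)) dv.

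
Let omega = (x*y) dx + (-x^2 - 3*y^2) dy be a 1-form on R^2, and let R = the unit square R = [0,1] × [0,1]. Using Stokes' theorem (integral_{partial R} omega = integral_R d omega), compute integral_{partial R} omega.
integral_(partial R) omega = -3/2

Stokes: integral_partial_R omega = integral_R d omega with d omega = (∂Q/∂x - ∂P/∂y) dx ∧ dy.
  ∂Q/∂x = -2*x
  ∂P/∂y = x
  integrand = ∂Q/∂x - ∂P/∂y = -3*x.
Integrating over R: integral_0^1 integral_0^1 (-3*x) dx dy = -3/2.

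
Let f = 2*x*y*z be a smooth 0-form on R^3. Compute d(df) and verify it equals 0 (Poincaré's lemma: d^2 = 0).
d(df) = 0

Step 1: df = sum_i (∂f/∂x_i) dx_i = (2*y*z) dx + (2*x*z) dy + (2*x*y) dz.
Step 2: Apply d again. Using the 1-form formula, the coefficient of dx ∧ dy in d(df) is ∂^2 f/∂x ∂y - ∂^2 f/∂y ∂x = (2*z) - (2*z) = 0 (equality of mixed partials for smooth f).
Similarly for dx ∧ dz and dy ∧ dz — all coefficients vanish. So d(df) = 0.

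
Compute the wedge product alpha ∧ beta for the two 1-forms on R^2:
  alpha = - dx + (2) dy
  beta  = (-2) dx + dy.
alpha ∧ beta = (3) dx ∧ dy

Distribute the wedge, using dx_i ∧ dx_j = -dx_j ∧ dx_i and dx_i ∧ dx_i = 0. For each pair (i, j) with i < j, the coefficient of dx_i ∧ dx_j in alpha ∧ beta is (alpha_i * beta_j - alpha_j * beta_i). Collecting: alpha ∧ beta = (3) dx ∧ dy.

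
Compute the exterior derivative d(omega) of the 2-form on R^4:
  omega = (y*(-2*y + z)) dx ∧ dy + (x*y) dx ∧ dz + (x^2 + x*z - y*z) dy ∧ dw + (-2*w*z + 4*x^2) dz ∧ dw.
d(omega) = (-x + y) dx ∧ dy ∧ dz + (2*x + z) dx ∧ dy ∧ dw + (-x + y) dy ∧ dz ∧ dw + (8*x) dx ∧ dz ∧ dw

For a 2-form omega = sum_{i<j} g_{ij} dx_i ∧ dx_j, the exterior derivative is
  d(omega) = sum_{i<j} d(g_{ij}) ∧ dx_i ∧ dx_j = sum_{i<j, k} (∂g_{ij}/∂x_k) dx_k ∧ dx_i ∧ dx_j.
Expand each term, using dx_k ∧ dx_i ∧ dx_j = sgn(permutation) dx_{(a)} ∧ dx_{(b)} ∧ dx_{(c)} with (a < b < c) sorted:
  d(y*(-2*y + z)) includes (∂/∂z)(y*(-2*y + z)) dz = (y) dz, which multiplied by dx ∧ dy gives (y) dx ∧ dy ∧ dz
  d(x*y) includes (∂/∂y)(x*y) dy = (x) dy, which multiplied by dx ∧ dz gives (-x) dx ∧ dy ∧ dz
  d(x^2 + x*z - y*z) includes (∂/∂x)(x^2 + x*z - y*z) dx = (2*x + z) dx, which multiplied by dy ∧ dw gives (2*x + z) dx ∧ dy ∧ dw
  d(x^2 + x*z - y*z) includes (∂/∂z)(x^2 + x*z - y*z) dz = (x - y) dz, which multiplied by dy ∧ dw gives (-x + y) dy ∧ dz ∧ dw
  d(-2*w*z + 4*x^2) includes (∂/∂x)(-2*w*z + 4*x^2) dx = (8*x) dx, which multiplied by dz ∧ dw gives (8*x) dx ∧ dz ∧ dw
Collecting like 3-forms: d(omega) = (-x + y) dx ∧ dy ∧ dz + (2*x + z) dx ∧ dy ∧ dw + (-x + y) dy ∧ dz ∧ dw + (8*x) dx ∧ dz ∧ dw.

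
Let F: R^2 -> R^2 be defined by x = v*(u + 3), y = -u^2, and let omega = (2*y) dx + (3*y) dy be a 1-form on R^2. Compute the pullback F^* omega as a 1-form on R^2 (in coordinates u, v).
F^* omega = (2*u^2*(3*u - v)) du + (2*u^2*(-u - 3)) dv

Using F^*(f dg) = (f ∘ F) d(g ∘ F), substitute each coordinate x_i by F_i(u, v) in f_i, and replace dx_i by d F_i = (∂F_i/∂u) du + (∂F_i/∂v) dv.
  For the x component: f_1(F) = -2*u^2; d F_1 = (v) du + (u + 3) dv
  For the y component: f_2(F) = -3*u^2; d F_2 = (-2*u) du + (0) dv
Combining and collecting du, dv coefficients:
  coeff of du: 2*u^2*(3*u - v)
  coeff of dv: 2*u^2*(-u - 3)
F^* omega = (2*u^2*(3*u - v)) du + (2*u^2*(-u - 3)) dv.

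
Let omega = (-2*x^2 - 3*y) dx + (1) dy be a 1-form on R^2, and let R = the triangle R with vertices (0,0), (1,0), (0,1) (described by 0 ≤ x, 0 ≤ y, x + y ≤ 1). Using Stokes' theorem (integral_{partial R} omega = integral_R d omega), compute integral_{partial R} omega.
integral_(partial R) omega = 3/2

Stokes: integral_partial_R omega = integral_R d omega with d omega = (∂Q/∂x - ∂P/∂y) dx ∧ dy.
  ∂Q/∂x = 0
  ∂P/∂y = -3
  integrand = ∂Q/∂x - ∂P/∂y = 3.
Integrating over R: integral_0^1 integral_0^{1-x} (3) dy dx = 3/2.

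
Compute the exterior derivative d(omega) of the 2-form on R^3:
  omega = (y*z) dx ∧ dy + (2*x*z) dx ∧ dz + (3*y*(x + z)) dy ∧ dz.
d(omega) = (4*y) dx ∧ dy ∧ dz

For a 2-form omega = sum_{i<j} g_{ij} dx_i ∧ dx_j, the exterior derivative is
  d(omega) = sum_{i<j} d(g_{ij}) ∧ dx_i ∧ dx_j = sum_{i<j, k} (∂g_{ij}/∂x_k) dx_k ∧ dx_i ∧ dx_j.
Expand each term, using dx_k ∧ dx_i ∧ dx_j = sgn(permutation) dx_{(a)} ∧ dx_{(b)} ∧ dx_{(c)} with (a < b < c) sorted:
  d(y*z) includes (∂/∂z)(y*z) dz = (y) dz, which multiplied by dx ∧ dy gives (y) dx ∧ dy ∧ dz
  d(3*y*(x + z)) includes (∂/∂x)(3*y*(x + z)) dx = (3*y) dx, which multiplied by dy ∧ dz gives (3*y) dx ∧ dy ∧ dz
Collecting like 3-forms: d(omega) = (4*y) dx ∧ dy ∧ dz.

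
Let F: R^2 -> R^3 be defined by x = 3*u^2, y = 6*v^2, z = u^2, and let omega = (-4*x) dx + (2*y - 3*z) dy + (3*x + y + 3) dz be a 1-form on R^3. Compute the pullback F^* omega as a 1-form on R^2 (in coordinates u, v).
F^* omega = (6*u*(-9*u^2 + 2*v^2 + 1)) du + (36*v*(-u^2 + 4*v^2)) dv

Using F^*(f dg) = (f ∘ F) d(g ∘ F), substitute each coordinate x_i by F_i(u, v) in f_i, and replace dx_i by d F_i = (∂F_i/∂u) du + (∂F_i/∂v) dv.
  For the x component: f_1(F) = -12*u^2; d F_1 = (6*u) du + (0) dv
  For the y component: f_2(F) = -3*u^2 + 12*v^2; d F_2 = (0) du + (12*v) dv
  For the z component: f_3(F) = 9*u^2 + 6*v^2 + 3; d F_3 = (2*u) du + (0) dv
Combining and collecting du, dv coefficients:
  coeff of du: 6*u*(-9*u^2 + 2*v^2 + 1)
  coeff of dv: 36*v*(-u^2 + 4*v^2)
F^* omega = (6*u*(-9*u^2 + 2*v^2 + 1)) du + (36*v*(-u^2 + 4*v^2)) dv.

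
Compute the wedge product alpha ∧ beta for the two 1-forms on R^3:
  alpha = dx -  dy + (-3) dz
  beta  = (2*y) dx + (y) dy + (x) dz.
alpha ∧ beta = (3*y) dx ∧ dy + (x + 6*y) dx ∧ dz + (-x + 3*y) dy ∧ dz

Distribute the wedge, using dx_i ∧ dx_j = -dx_j ∧ dx_i and dx_i ∧ dx_i = 0. For each pair (i, j) with i < j, the coefficient of dx_i ∧ dx_j in alpha ∧ beta is (alpha_i * beta_j - alpha_j * beta_i). Collecting: alpha ∧ beta = (3*y) dx ∧ dy + (x + 6*y) dx ∧ dz + (-x + 3*y) dy ∧ dz.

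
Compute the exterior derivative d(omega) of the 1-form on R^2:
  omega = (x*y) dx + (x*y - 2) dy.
d(omega) = (-x + y) dx ∧ dy

For a 1-form omega = sum_i f_i dx_i, the exterior derivative is
  d(omega) = sum_{i < j} (∂f_j/∂x_i - ∂f_i/∂x_j) dx_i ∧ dx_j.
  coefficient of dx ∧ dy: ∂f_2/∂x - ∂f_1/∂y = ∂(x*y - 2)/∂x - ∂(x*y)/∂y = -x + y
Assembling: d(omega) = (-x + y) dx ∧ dy.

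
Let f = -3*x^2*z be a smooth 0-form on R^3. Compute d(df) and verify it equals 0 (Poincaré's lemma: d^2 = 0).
d(df) = 0

Step 1: df = sum_i (∂f/∂x_i) dx_i = (-6*x*z) dx + (0) dy + (-3*x^2) dz.
Step 2: Apply d again. Using the 1-form formula, the coefficient of dx ∧ dy in d(df) is ∂^2 f/∂x ∂y - ∂^2 f/∂y ∂x = (0) - (0) = 0 (equality of mixed partials for smooth f).
Similarly for dx ∧ dz and dy ∧ dz — all coefficients vanish. So d(df) = 0.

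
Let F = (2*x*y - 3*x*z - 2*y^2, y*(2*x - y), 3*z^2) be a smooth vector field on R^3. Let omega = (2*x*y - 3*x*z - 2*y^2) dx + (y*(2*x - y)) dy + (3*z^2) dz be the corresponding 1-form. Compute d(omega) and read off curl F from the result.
d(omega) = (0) dy ∧ dz + (-3*x) dz ∧ dx + (-2*x + 6*y) dx ∧ dy; curl F = (0, -3*x, -2*x + 6*y)

d omega = sum_{i<j} (∂f_j/∂x_i - ∂f_i/∂x_j) dx_i ∧ dx_j. Under the identification (dy ∧ dz, dz ∧ dx, dx ∧ dy) ↔ (e_x, e_y, e_z), the coefficients are exactly the components of curl F. Compute:
  ∂R/∂y - ∂Q/∂z = (0) - (0) = 0
  ∂P/∂z - ∂R/∂x = (-3*x) - (0) = -3*x
  ∂Q/∂x - ∂P/∂y = (2*y) - (2*x - 4*y) = -2*x + 6*y.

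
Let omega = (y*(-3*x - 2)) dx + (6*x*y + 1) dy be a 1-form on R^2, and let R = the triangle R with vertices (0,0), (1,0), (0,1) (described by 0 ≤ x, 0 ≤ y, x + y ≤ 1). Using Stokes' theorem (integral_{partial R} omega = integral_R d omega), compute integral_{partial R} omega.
integral_(partial R) omega = 5/2

Stokes: integral_partial_R omega = integral_R d omega with d omega = (∂Q/∂x - ∂P/∂y) dx ∧ dy.
  ∂Q/∂x = 6*y
  ∂P/∂y = -3*x - 2
  integrand = ∂Q/∂x - ∂P/∂y = 3*x + 6*y + 2.
Integrating over R: integral_0^1 integral_0^{1-x} (3*x + 6*y + 2) dy dx = 5/2.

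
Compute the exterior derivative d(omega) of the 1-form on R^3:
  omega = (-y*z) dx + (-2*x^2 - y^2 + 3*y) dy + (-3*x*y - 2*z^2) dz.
d(omega) = (-4*x + z) dx ∧ dy + (-2*y) dx ∧ dz + (-3*x) dy ∧ dz

For a 1-form omega = sum_i f_i dx_i, the exterior derivative is
  d(omega) = sum_{i < j} (∂f_j/∂x_i - ∂f_i/∂x_j) dx_i ∧ dx_j.
  coefficient of dx ∧ dy: ∂f_2/∂x - ∂f_1/∂y = ∂(-2*x^2 - y^2 + 3*y)/∂x - ∂(-y*z)/∂y = -4*x + z
  coefficient of dx ∧ dz: ∂f_3/∂x - ∂f_1/∂z = ∂(-3*x*y - 2*z^2)/∂x - ∂(-y*z)/∂z = -2*y
  coefficient of dy ∧ dz: ∂f_3/∂y - ∂f_2/∂z = ∂(-3*x*y - 2*z^2)/∂y - ∂(-2*x^2 - y^2 + 3*y)/∂z = -3*x
Assembling: d(omega) = (-4*x + z) dx ∧ dy + (-2*y) dx ∧ dz + (-3*x) dy ∧ dz.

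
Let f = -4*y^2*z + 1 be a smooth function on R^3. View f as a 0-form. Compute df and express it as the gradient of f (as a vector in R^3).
df = (0) dx + (-8*y*z) dy + (-4*y^2) dz; grad f = (0, -8*y*z, -4*y^2)

For a 0-form f, d f = (∂f/∂x) dx + (∂f/∂y) dy + (∂f/∂z) dz. The components of the vector representation are exactly the entries of grad f in Cartesian coordinates:
  ∂f/∂x = 0
  ∂f/∂y = -8*y*z
  ∂f/∂z = -4*y^2.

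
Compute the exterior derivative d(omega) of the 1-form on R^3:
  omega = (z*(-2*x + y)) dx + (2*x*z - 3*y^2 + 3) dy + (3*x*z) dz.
d(omega) = (z) dx ∧ dy + (2*x - y + 3*z) dx ∧ dz + (-2*x) dy ∧ dz

For a 1-form omega = sum_i f_i dx_i, the exterior derivative is
  d(omega) = sum_{i < j} (∂f_j/∂x_i - ∂f_i/∂x_j) dx_i ∧ dx_j.
  coefficient of dx ∧ dy: ∂f_2/∂x - ∂f_1/∂y = ∂(2*x*z - 3*y^2 + 3)/∂x - ∂(z*(-2*x + y))/∂y = z
  coefficient of dx ∧ dz: ∂f_3/∂x - ∂f_1/∂z = ∂(3*x*z)/∂x - ∂(z*(-2*x + y))/∂z = 2*x - y + 3*z
  coefficient of dy ∧ dz: ∂f_3/∂y - ∂f_2/∂z = ∂(3*x*z)/∂y - ∂(2*x*z - 3*y^2 + 3)/∂z = -2*x
Assembling: d(omega) = (z) dx ∧ dy + (2*x - y + 3*z) dx ∧ dz + (-2*x) dy ∧ dz.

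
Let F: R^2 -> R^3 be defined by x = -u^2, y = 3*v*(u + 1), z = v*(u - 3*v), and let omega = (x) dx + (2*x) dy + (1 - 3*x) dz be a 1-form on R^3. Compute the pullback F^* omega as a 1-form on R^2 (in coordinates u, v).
F^* omega = (2*u^3 - 3*u^2*v + v) du + (-3*u^3 - 18*u^2*v - 6*u^2 + u - 6*v) dv

Using F^*(f dg) = (f ∘ F) d(g ∘ F), substitute each coordinate x_i by F_i(u, v) in f_i, and replace dx_i by d F_i = (∂F_i/∂u) du + (∂F_i/∂v) dv.
  For the x component: f_1(F) = -u^2; d F_1 = (-2*u) du + (0) dv
  For the y component: f_2(F) = -2*u^2; d F_2 = (3*v) du + (3*u + 3) dv
  For the z component: f_3(F) = 3*u^2 + 1; d F_3 = (v) du + (u - 6*v) dv
Combining and collecting du, dv coefficients:
  coeff of du: 2*u^3 - 3*u^2*v + v
  coeff of dv: -3*u^3 - 18*u^2*v - 6*u^2 + u - 6*v
F^* omega = (2*u^3 - 3*u^2*v + v) du + (-3*u^3 - 18*u^2*v - 6*u^2 + u - 6*v) dv.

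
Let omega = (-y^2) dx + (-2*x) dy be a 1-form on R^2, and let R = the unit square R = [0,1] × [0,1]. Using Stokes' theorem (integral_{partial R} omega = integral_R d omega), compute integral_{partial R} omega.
integral_(partial R) omega = -1

Stokes: integral_partial_R omega = integral_R d omega with d omega = (∂Q/∂x - ∂P/∂y) dx ∧ dy.
  ∂Q/∂x = -2
  ∂P/∂y = -2*y
  integrand = ∂Q/∂x - ∂P/∂y = 2*y - 2.
Integrating over R: integral_0^1 integral_0^1 (2*y - 2) dx dy = -1.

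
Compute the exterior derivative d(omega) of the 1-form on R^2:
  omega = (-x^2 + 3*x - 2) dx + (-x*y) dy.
d(omega) = (-y) dx ∧ dy

For a 1-form omega = sum_i f_i dx_i, the exterior derivative is
  d(omega) = sum_{i < j} (∂f_j/∂x_i - ∂f_i/∂x_j) dx_i ∧ dx_j.
  coefficient of dx ∧ dy: ∂f_2/∂x - ∂f_1/∂y = ∂(-x*y)/∂x - ∂(-x^2 + 3*x - 2)/∂y = -y
Assembling: d(omega) = (-y) dx ∧ dy.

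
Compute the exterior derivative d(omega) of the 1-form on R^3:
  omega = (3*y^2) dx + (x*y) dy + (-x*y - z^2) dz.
d(omega) = (-5*y) dx ∧ dy + (-y) dx ∧ dz + (-x) dy ∧ dz

For a 1-form omega = sum_i f_i dx_i, the exterior derivative is
  d(omega) = sum_{i < j} (∂f_j/∂x_i - ∂f_i/∂x_j) dx_i ∧ dx_j.
  coefficient of dx ∧ dy: ∂f_2/∂x - ∂f_1/∂y = ∂(x*y)/∂x - ∂(3*y^2)/∂y = -5*y
  coefficient of dx ∧ dz: ∂f_3/∂x - ∂f_1/∂z = ∂(-x*y - z^2)/∂x - ∂(3*y^2)/∂z = -y
  coefficient of dy ∧ dz: ∂f_3/∂y - ∂f_2/∂z = ∂(-x*y - z^2)/∂y - ∂(x*y)/∂z = -x
Assembling: d(omega) = (-5*y) dx ∧ dy + (-y) dx ∧ dz + (-x) dy ∧ dz.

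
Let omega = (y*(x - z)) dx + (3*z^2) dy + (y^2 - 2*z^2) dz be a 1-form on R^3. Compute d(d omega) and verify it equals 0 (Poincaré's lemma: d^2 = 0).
d(d omega) = 0

Step 1: d omega = sum_{i<j} (∂f_j/∂x_i - ∂f_i/∂x_j) dx_i ∧ dx_j:
  coeff of dx ∧ dy: -x + z
  coeff of dx ∧ dz: y
  coeff of dy ∧ dz: 2*y - 6*z
Step 2: Apply d again to each 2-form coefficient. The only possible 3-form in R^3 is dx ∧ dy ∧ dz, with coefficient
  ∂(coeff of dy∧dz)/∂x - ∂(coeff of dx∧dz)/∂y + ∂(coeff of dx∧dy)/∂z
  = ∂/∂x (2*y - 6*z) - ∂/∂y (y) + ∂/∂z (-x + z).
Each of these terms simplifies to sums of mixed partials that cancel in pairs. The result is 0 (by equality of mixed partials for smooth functions — Schwarz / Clairaut).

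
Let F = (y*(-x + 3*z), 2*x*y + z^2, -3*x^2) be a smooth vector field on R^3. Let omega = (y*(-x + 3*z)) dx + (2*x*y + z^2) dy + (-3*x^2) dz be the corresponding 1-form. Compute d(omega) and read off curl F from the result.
d(omega) = (-2*z) dy ∧ dz + (6*x + 3*y) dz ∧ dx + (x + 2*y - 3*z) dx ∧ dy; curl F = (-2*z, 6*x + 3*y, x + 2*y - 3*z)

d omega = sum_{i<j} (∂f_j/∂x_i - ∂f_i/∂x_j) dx_i ∧ dx_j. Under the identification (dy ∧ dz, dz ∧ dx, dx ∧ dy) ↔ (e_x, e_y, e_z), the coefficients are exactly the components of curl F. Compute:
  ∂R/∂y - ∂Q/∂z = (0) - (2*z) = -2*z
  ∂P/∂z - ∂R/∂x = (3*y) - (-6*x) = 6*x + 3*y
  ∂Q/∂x - ∂P/∂y = (2*y) - (-x + 3*z) = x + 2*y - 3*z.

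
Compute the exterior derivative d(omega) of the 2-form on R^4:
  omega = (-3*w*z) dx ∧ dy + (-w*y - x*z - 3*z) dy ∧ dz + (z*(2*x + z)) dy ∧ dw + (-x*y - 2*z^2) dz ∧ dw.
d(omega) = (-3*w - z) dx ∧ dy ∧ dz + (-z) dx ∧ dy ∧ dw + (-3*x - y - 2*z) dy ∧ dz ∧ dw + (-y) dx ∧ dz ∧ dw

For a 2-form omega = sum_{i<j} g_{ij} dx_i ∧ dx_j, the exterior derivative is
  d(omega) = sum_{i<j} d(g_{ij}) ∧ dx_i ∧ dx_j = sum_{i<j, k} (∂g_{ij}/∂x_k) dx_k ∧ dx_i ∧ dx_j.
Expand each term, using dx_k ∧ dx_i ∧ dx_j = sgn(permutation) dx_{(a)} ∧ dx_{(b)} ∧ dx_{(c)} with (a < b < c) sorted:
  d(-3*w*z) includes (∂/∂z)(-3*w*z) dz = (-3*w) dz, which multiplied by dx ∧ dy gives (-3*w) dx ∧ dy ∧ dz
  d(-3*w*z) includes (∂/∂w)(-3*w*z) dw = (-3*z) dw, which multiplied by dx ∧ dy gives (-3*z) dx ∧ dy ∧ dw
  d(-w*y - x*z - 3*z) includes (∂/∂x)(-w*y - x*z - 3*z) dx = (-z) dx, which multiplied by dy ∧ dz gives (-z) dx ∧ dy ∧ dz
  d(-w*y - x*z - 3*z) includes (∂/∂w)(-w*y - x*z - 3*z) dw = (-y) dw, which multiplied by dy ∧ dz gives (-y) dy ∧ dz ∧ dw
  d(z*(2*x + z)) includes (∂/∂x)(z*(2*x + z)) dx = (2*z) dx, which multiplied by dy ∧ dw gives (2*z) dx ∧ dy ∧ dw
  d(z*(2*x + z)) includes (∂/∂z)(z*(2*x + z)) dz = (2*x + 2*z) dz, which multiplied by dy ∧ dw gives (-2*x - 2*z) dy ∧ dz ∧ dw
  d(-x*y - 2*z^2) includes (∂/∂x)(-x*y - 2*z^2) dx = (-y) dx, which multiplied by dz ∧ dw gives (-y) dx ∧ dz ∧ dw
  d(-x*y - 2*z^2) includes (∂/∂y)(-x*y - 2*z^2) dy = (-x) dy, which multiplied by dz ∧ dw gives (-x) dy ∧ dz ∧ dw
Collecting like 3-forms: d(omega) = (-3*w - z) dx ∧ dy ∧ dz + (-z) dx ∧ dy ∧ dw + (-3*x - y - 2*z) dy ∧ dz ∧ dw + (-y) dx ∧ dz ∧ dw.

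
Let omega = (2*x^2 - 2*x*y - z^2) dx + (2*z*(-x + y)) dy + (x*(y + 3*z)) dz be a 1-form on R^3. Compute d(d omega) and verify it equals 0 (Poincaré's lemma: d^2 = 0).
d(d omega) = 0

Step 1: d omega = sum_{i<j} (∂f_j/∂x_i - ∂f_i/∂x_j) dx_i ∧ dx_j:
  coeff of dx ∧ dy: 2*x - 2*z
  coeff of dx ∧ dz: y + 5*z
  coeff of dy ∧ dz: 3*x - 2*y
Step 2: Apply d again to each 2-form coefficient. The only possible 3-form in R^3 is dx ∧ dy ∧ dz, with coefficient
  ∂(coeff of dy∧dz)/∂x - ∂(coeff of dx∧dz)/∂y + ∂(coeff of dx∧dy)/∂z
  = ∂/∂x (3*x - 2*y) - ∂/∂y (y + 5*z) + ∂/∂z (2*x - 2*z).
Each of these terms simplifies to sums of mixed partials that cancel in pairs. The result is 0 (by equality of mixed partials for smooth functions — Schwarz / Clairaut).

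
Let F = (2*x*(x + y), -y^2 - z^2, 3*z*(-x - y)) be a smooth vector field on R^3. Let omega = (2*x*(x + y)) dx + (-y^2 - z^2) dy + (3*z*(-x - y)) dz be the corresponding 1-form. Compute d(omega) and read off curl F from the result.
d(omega) = (-z) dy ∧ dz + (3*z) dz ∧ dx + (-2*x) dx ∧ dy; curl F = (-z, 3*z, -2*x)

d omega = sum_{i<j} (∂f_j/∂x_i - ∂f_i/∂x_j) dx_i ∧ dx_j. Under the identification (dy ∧ dz, dz ∧ dx, dx ∧ dy) ↔ (e_x, e_y, e_z), the coefficients are exactly the components of curl F. Compute:
  ∂R/∂y - ∂Q/∂z = (-3*z) - (-2*z) = -z
  ∂P/∂z - ∂R/∂x = (0) - (-3*z) = 3*z
  ∂Q/∂x - ∂P/∂y = (0) - (2*x) = -2*x.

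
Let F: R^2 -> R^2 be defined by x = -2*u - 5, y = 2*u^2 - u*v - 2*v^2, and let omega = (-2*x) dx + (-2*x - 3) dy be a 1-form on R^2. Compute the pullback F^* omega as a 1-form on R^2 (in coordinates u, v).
F^* omega = (16*u^2 - 4*u*v + 20*u - 7*v - 20) du + (-4*u^2 - 16*u*v - 7*u - 28*v) dv

Using F^*(f dg) = (f ∘ F) d(g ∘ F), substitute each coordinate x_i by F_i(u, v) in f_i, and replace dx_i by d F_i = (∂F_i/∂u) du + (∂F_i/∂v) dv.
  For the x component: f_1(F) = 4*u + 10; d F_1 = (-2) du + (0) dv
  For the y component: f_2(F) = 4*u + 7; d F_2 = (4*u - v) du + (-u - 4*v) dv
Combining and collecting du, dv coefficients:
  coeff of du: 16*u^2 - 4*u*v + 20*u - 7*v - 20
  coeff of dv: -4*u^2 - 16*u*v - 7*u - 28*v
F^* omega = (16*u^2 - 4*u*v + 20*u - 7*v - 20) du + (-4*u^2 - 16*u*v - 7*u - 28*v) dv.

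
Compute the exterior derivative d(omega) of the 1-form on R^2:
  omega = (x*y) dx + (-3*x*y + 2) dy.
d(omega) = (-x - 3*y) dx ∧ dy

For a 1-form omega = sum_i f_i dx_i, the exterior derivative is
  d(omega) = sum_{i < j} (∂f_j/∂x_i - ∂f_i/∂x_j) dx_i ∧ dx_j.
  coefficient of dx ∧ dy: ∂f_2/∂x - ∂f_1/∂y = ∂(-3*x*y + 2)/∂x - ∂(x*y)/∂y = -x - 3*y
Assembling: d(omega) = (-x - 3*y) dx ∧ dy.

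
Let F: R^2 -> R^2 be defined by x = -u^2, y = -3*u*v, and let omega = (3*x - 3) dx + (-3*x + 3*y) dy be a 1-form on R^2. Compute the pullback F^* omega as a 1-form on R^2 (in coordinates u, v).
F^* omega = (3*u*(2*u^2 - 3*u*v + 9*v^2 + 2)) du + (9*u^2*(-u + 3*v)) dv

Using F^*(f dg) = (f ∘ F) d(g ∘ F), substitute each coordinate x_i by F_i(u, v) in f_i, and replace dx_i by d F_i = (∂F_i/∂u) du + (∂F_i/∂v) dv.
  For the x component: f_1(F) = -3*u^2 - 3; d F_1 = (-2*u) du + (0) dv
  For the y component: f_2(F) = 3*u*(u - 3*v); d F_2 = (-3*v) du + (-3*u) dv
Combining and collecting du, dv coefficients:
  coeff of du: 3*u*(2*u^2 - 3*u*v + 9*v^2 + 2)
  coeff of dv: 9*u^2*(-u + 3*v)
F^* omega = (3*u*(2*u^2 - 3*u*v + 9*v^2 + 2)) du + (9*u^2*(-u + 3*v)) dv.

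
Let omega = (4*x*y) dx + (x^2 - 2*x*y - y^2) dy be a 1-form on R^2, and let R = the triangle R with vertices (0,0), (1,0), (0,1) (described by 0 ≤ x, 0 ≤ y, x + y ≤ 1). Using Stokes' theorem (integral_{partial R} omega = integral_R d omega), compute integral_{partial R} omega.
integral_(partial R) omega = -2/3

Stokes: integral_partial_R omega = integral_R d omega with d omega = (∂Q/∂x - ∂P/∂y) dx ∧ dy.
  ∂Q/∂x = 2*x - 2*y
  ∂P/∂y = 4*x
  integrand = ∂Q/∂x - ∂P/∂y = -2*x - 2*y.
Integrating over R: integral_0^1 integral_0^{1-x} (-2*x - 2*y) dy dx = -2/3.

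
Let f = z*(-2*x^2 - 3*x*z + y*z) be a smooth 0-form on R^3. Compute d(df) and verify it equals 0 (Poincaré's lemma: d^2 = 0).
d(df) = 0

Step 1: df = sum_i (∂f/∂x_i) dx_i = (z*(-4*x - 3*z)) dx + (z^2) dy + (-2*x^2 - 6*x*z + 2*y*z) dz.
Step 2: Apply d again. Using the 1-form formula, the coefficient of dx ∧ dy in d(df) is ∂^2 f/∂x ∂y - ∂^2 f/∂y ∂x = (0) - (0) = 0 (equality of mixed partials for smooth f).
Similarly for dx ∧ dz and dy ∧ dz — all coefficients vanish. So d(df) = 0.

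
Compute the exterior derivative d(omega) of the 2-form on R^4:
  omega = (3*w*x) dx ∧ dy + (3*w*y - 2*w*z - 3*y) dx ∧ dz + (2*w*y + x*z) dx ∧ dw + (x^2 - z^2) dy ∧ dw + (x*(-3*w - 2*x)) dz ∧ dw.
d(omega) = (-2*w + 5*x) dx ∧ dy ∧ dw + (3 - 3*w) dx ∧ dy ∧ dz + (-3*w - 5*x + 3*y - 2*z) dx ∧ dz ∧ dw + (2*z) dy ∧ dz ∧ dw

For a 2-form omega = sum_{i<j} g_{ij} dx_i ∧ dx_j, the exterior derivative is
  d(omega) = sum_{i<j} d(g_{ij}) ∧ dx_i ∧ dx_j = sum_{i<j, k} (∂g_{ij}/∂x_k) dx_k ∧ dx_i ∧ dx_j.
Expand each term, using dx_k ∧ dx_i ∧ dx_j = sgn(permutation) dx_{(a)} ∧ dx_{(b)} ∧ dx_{(c)} with (a < b < c) sorted:
  d(3*w*x) includes (∂/∂w)(3*w*x) dw = (3*x) dw, which multiplied by dx ∧ dy gives (3*x) dx ∧ dy ∧ dw
  d(3*w*y - 2*w*z - 3*y) includes (∂/∂y)(3*w*y - 2*w*z - 3*y) dy = (3*w - 3) dy, which multiplied by dx ∧ dz gives (3 - 3*w) dx ∧ dy ∧ dz
  d(3*w*y - 2*w*z - 3*y) includes (∂/∂w)(3*w*y - 2*w*z - 3*y) dw = (3*y - 2*z) dw, which multiplied by dx ∧ dz gives (3*y - 2*z) dx ∧ dz ∧ dw
  d(2*w*y + x*z) includes (∂/∂y)(2*w*y + x*z) dy = (2*w) dy, which multiplied by dx ∧ dw gives (-2*w) dx ∧ dy ∧ dw
  d(2*w*y + x*z) includes (∂/∂z)(2*w*y + x*z) dz = (x) dz, which multiplied by dx ∧ dw gives (-x) dx ∧ dz ∧ dw
  d(x^2 - z^2) includes (∂/∂x)(x^2 - z^2) dx = (2*x) dx, which multiplied by dy ∧ dw gives (2*x) dx ∧ dy ∧ dw
  d(x^2 - z^2) includes (∂/∂z)(x^2 - z^2) dz = (-2*z) dz, which multiplied by dy ∧ dw gives (2*z) dy ∧ dz ∧ dw
  d(x*(-3*w - 2*x)) includes (∂/∂x)(x*(-3*w - 2*x)) dx = (-3*w - 4*x) dx, which multiplied by dz ∧ dw gives (-3*w - 4*x) dx ∧ dz ∧ dw
Collecting like 3-forms: d(omega) = (-2*w + 5*x) dx ∧ dy ∧ dw + (3 - 3*w) dx ∧ dy ∧ dz + (-3*w - 5*x + 3*y - 2*z) dx ∧ dz ∧ dw + (2*z) dy ∧ dz ∧ dw.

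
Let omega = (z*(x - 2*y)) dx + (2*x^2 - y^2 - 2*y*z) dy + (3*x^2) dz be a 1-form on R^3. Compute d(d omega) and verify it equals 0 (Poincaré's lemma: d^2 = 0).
d(d omega) = 0

Step 1: d omega = sum_{i<j} (∂f_j/∂x_i - ∂f_i/∂x_j) dx_i ∧ dx_j:
  coeff of dx ∧ dy: 4*x + 2*z
  coeff of dx ∧ dz: 5*x + 2*y
  coeff of dy ∧ dz: 2*y
Step 2: Apply d again to each 2-form coefficient. The only possible 3-form in R^3 is dx ∧ dy ∧ dz, with coefficient
  ∂(coeff of dy∧dz)/∂x - ∂(coeff of dx∧dz)/∂y + ∂(coeff of dx∧dy)/∂z
  = ∂/∂x (2*y) - ∂/∂y (5*x + 2*y) + ∂/∂z (4*x + 2*z).
Each of these terms simplifies to sums of mixed partials that cancel in pairs. The result is 0 (by equality of mixed partials for smooth functions — Schwarz / Clairaut).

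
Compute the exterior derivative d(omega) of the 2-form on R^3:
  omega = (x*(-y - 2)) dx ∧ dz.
d(omega) = (x) dx ∧ dy ∧ dz

For a 2-form omega = sum_{i<j} g_{ij} dx_i ∧ dx_j, the exterior derivative is
  d(omega) = sum_{i<j} d(g_{ij}) ∧ dx_i ∧ dx_j = sum_{i<j, k} (∂g_{ij}/∂x_k) dx_k ∧ dx_i ∧ dx_j.
Expand each term, using dx_k ∧ dx_i ∧ dx_j = sgn(permutation) dx_{(a)} ∧ dx_{(b)} ∧ dx_{(c)} with (a < b < c) sorted:
  d(x*(-y - 2)) includes (∂/∂y)(x*(-y - 2)) dy = (-x) dy, which multiplied by dx ∧ dz gives (x) dx ∧ dy ∧ dz
Collecting like 3-forms: d(omega) = (x) dx ∧ dy ∧ dz.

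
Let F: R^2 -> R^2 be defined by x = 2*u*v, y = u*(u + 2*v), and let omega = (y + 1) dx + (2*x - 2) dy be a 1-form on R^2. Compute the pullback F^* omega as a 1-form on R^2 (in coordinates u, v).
F^* omega = (10*u^2*v + 12*u*v^2 - 4*u - 2*v) du + (2*u*(u^2 + 6*u*v - 1)) dv

Using F^*(f dg) = (f ∘ F) d(g ∘ F), substitute each coordinate x_i by F_i(u, v) in f_i, and replace dx_i by d F_i = (∂F_i/∂u) du + (∂F_i/∂v) dv.
  For the x component: f_1(F) = u^2 + 2*u*v + 1; d F_1 = (2*v) du + (2*u) dv
  For the y component: f_2(F) = 4*u*v - 2; d F_2 = (2*u + 2*v) du + (2*u) dv
Combining and collecting du, dv coefficients:
  coeff of du: 10*u^2*v + 12*u*v^2 - 4*u - 2*v
  coeff of dv: 2*u*(u^2 + 6*u*v - 1)
F^* omega = (10*u^2*v + 12*u*v^2 - 4*u - 2*v) du + (2*u*(u^2 + 6*u*v - 1)) dv.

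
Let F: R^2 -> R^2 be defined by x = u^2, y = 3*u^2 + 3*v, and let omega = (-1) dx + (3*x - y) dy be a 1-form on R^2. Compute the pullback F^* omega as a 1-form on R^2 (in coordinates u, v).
F^* omega = (2*u*(-9*v - 1)) du + (-9*v) dv

Using F^*(f dg) = (f ∘ F) d(g ∘ F), substitute each coordinate x_i by F_i(u, v) in f_i, and replace dx_i by d F_i = (∂F_i/∂u) du + (∂F_i/∂v) dv.
  For the x component: f_1(F) = -1; d F_1 = (2*u) du + (0) dv
  For the y component: f_2(F) = -3*v; d F_2 = (6*u) du + (3) dv
Combining and collecting du, dv coefficients:
  coeff of du: 2*u*(-9*v - 1)
  coeff of dv: -9*v
F^* omega = (2*u*(-9*v - 1)) du + (-9*v) dv.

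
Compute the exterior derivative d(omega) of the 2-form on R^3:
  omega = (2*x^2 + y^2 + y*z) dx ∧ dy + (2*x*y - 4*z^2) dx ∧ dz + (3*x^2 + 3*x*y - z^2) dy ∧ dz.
d(omega) = (4*x + 4*y) dx ∧ dy ∧ dz

For a 2-form omega = sum_{i<j} g_{ij} dx_i ∧ dx_j, the exterior derivative is
  d(omega) = sum_{i<j} d(g_{ij}) ∧ dx_i ∧ dx_j = sum_{i<j, k} (∂g_{ij}/∂x_k) dx_k ∧ dx_i ∧ dx_j.
Expand each term, using dx_k ∧ dx_i ∧ dx_j = sgn(permutation) dx_{(a)} ∧ dx_{(b)} ∧ dx_{(c)} with (a < b < c) sorted:
  d(2*x^2 + y^2 + y*z) includes (∂/∂z)(2*x^2 + y^2 + y*z) dz = (y) dz, which multiplied by dx ∧ dy gives (y) dx ∧ dy ∧ dz
  d(2*x*y - 4*z^2) includes (∂/∂y)(2*x*y - 4*z^2) dy = (2*x) dy, which multiplied by dx ∧ dz gives (-2*x) dx ∧ dy ∧ dz
  d(3*x^2 + 3*x*y - z^2) includes (∂/∂x)(3*x^2 + 3*x*y - z^2) dx = (6*x + 3*y) dx, which multiplied by dy ∧ dz gives (6*x + 3*y) dx ∧ dy ∧ dz
Collecting like 3-forms: d(omega) = (4*x + 4*y) dx ∧ dy ∧ dz.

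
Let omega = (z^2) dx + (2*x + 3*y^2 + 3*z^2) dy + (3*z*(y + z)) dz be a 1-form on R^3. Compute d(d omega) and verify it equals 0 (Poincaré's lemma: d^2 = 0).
d(d omega) = 0

Step 1: d omega = sum_{i<j} (∂f_j/∂x_i - ∂f_i/∂x_j) dx_i ∧ dx_j:
  coeff of dx ∧ dy: 2
  coeff of dx ∧ dz: -2*z
  coeff of dy ∧ dz: -3*z
Step 2: Apply d again to each 2-form coefficient. The only possible 3-form in R^3 is dx ∧ dy ∧ dz, with coefficient
  ∂(coeff of dy∧dz)/∂x - ∂(coeff of dx∧dz)/∂y + ∂(coeff of dx∧dy)/∂z
  = ∂/∂x (-3*z) - ∂/∂y (-2*z) + ∂/∂z (2).
Each of these terms simplifies to sums of mixed partials that cancel in pairs. The result is 0 (by equality of mixed partials for smooth functions — Schwarz / Clairaut).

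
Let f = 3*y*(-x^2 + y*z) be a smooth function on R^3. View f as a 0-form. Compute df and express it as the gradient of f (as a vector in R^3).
df = (-6*x*y) dx + (-3*x^2 + 6*y*z) dy + (3*y^2) dz; grad f = (-6*x*y, -3*x^2 + 6*y*z, 3*y^2)

For a 0-form f, d f = (∂f/∂x) dx + (∂f/∂y) dy + (∂f/∂z) dz. The components of the vector representation are exactly the entries of grad f in Cartesian coordinates:
  ∂f/∂x = -6*x*y
  ∂f/∂y = -3*x^2 + 6*y*z
  ∂f/∂z = 3*y^2.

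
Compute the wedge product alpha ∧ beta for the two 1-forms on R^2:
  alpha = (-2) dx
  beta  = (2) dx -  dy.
alpha ∧ beta = (2) dx ∧ dy

Distribute the wedge, using dx_i ∧ dx_j = -dx_j ∧ dx_i and dx_i ∧ dx_i = 0. For each pair (i, j) with i < j, the coefficient of dx_i ∧ dx_j in alpha ∧ beta is (alpha_i * beta_j - alpha_j * beta_i). Collecting: alpha ∧ beta = (2) dx ∧ dy.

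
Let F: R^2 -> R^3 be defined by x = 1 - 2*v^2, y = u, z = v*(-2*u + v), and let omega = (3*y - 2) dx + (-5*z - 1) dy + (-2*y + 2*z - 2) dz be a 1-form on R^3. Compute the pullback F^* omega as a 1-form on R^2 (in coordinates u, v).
F^* omega = (8*u*v^2 + 14*u*v - 4*v^3 - 5*v^2 + 4*v - 1) du + (8*u^2*v + 4*u^2 - 12*u*v^2 - 16*u*v + 4*u + 4*v^3 + 4*v) dv

Using F^*(f dg) = (f ∘ F) d(g ∘ F), substitute each coordinate x_i by F_i(u, v) in f_i, and replace dx_i by d F_i = (∂F_i/∂u) du + (∂F_i/∂v) dv.
  For the x component: f_1(F) = 3*u - 2; d F_1 = (0) du + (-4*v) dv
  For the y component: f_2(F) = 10*u*v - 5*v^2 - 1; d F_2 = (1) du + (0) dv
  For the z component: f_3(F) = -4*u*v - 2*u + 2*v^2 - 2; d F_3 = (-2*v) du + (-2*u + 2*v) dv
Combining and collecting du, dv coefficients:
  coeff of du: 8*u*v^2 + 14*u*v - 4*v^3 - 5*v^2 + 4*v - 1
  coeff of dv: 8*u^2*v + 4*u^2 - 12*u*v^2 - 16*u*v + 4*u + 4*v^3 + 4*v
F^* omega = (8*u*v^2 + 14*u*v - 4*v^3 - 5*v^2 + 4*v - 1) du + (8*u^2*v + 4*u^2 - 12*u*v^2 - 16*u*v + 4*u + 4*v^3 + 4*v) dv.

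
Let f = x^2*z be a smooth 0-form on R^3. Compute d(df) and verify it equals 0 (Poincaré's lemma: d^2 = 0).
d(df) = 0

Step 1: df = sum_i (∂f/∂x_i) dx_i = (2*x*z) dx + (0) dy + (x^2) dz.
Step 2: Apply d again. Using the 1-form formula, the coefficient of dx ∧ dy in d(df) is ∂^2 f/∂x ∂y - ∂^2 f/∂y ∂x = (0) - (0) = 0 (equality of mixed partials for smooth f).
Similarly for dx ∧ dz and dy ∧ dz — all coefficients vanish. So d(df) = 0.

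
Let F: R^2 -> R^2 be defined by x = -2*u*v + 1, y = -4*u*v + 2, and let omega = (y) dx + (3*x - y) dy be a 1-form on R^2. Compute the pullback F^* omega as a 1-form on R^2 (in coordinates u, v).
F^* omega = (8*v*(2*u*v - 1)) du + (8*u*(2*u*v - 1)) dv

Using F^*(f dg) = (f ∘ F) d(g ∘ F), substitute each coordinate x_i by F_i(u, v) in f_i, and replace dx_i by d F_i = (∂F_i/∂u) du + (∂F_i/∂v) dv.
  For the x component: f_1(F) = -4*u*v + 2; d F_1 = (-2*v) du + (-2*u) dv
  For the y component: f_2(F) = -2*u*v + 1; d F_2 = (-4*v) du + (-4*u) dv
Combining and collecting du, dv coefficients:
  coeff of du: 8*v*(2*u*v - 1)
  coeff of dv: 8*u*(2*u*v - 1)
F^* omega = (8*v*(2*u*v - 1)) du + (8*u*(2*u*v - 1)) dv.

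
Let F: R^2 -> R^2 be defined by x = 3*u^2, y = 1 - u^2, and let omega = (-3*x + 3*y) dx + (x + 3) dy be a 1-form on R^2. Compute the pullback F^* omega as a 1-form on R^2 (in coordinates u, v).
F^* omega = (-78*u^3 + 12*u) du

Using F^*(f dg) = (f ∘ F) d(g ∘ F), substitute each coordinate x_i by F_i(u, v) in f_i, and replace dx_i by d F_i = (∂F_i/∂u) du + (∂F_i/∂v) dv.
  For the x component: f_1(F) = 3 - 12*u^2; d F_1 = (6*u) du + (0) dv
  For the y component: f_2(F) = 3*u^2 + 3; d F_2 = (-2*u) du + (0) dv
Combining and collecting du, dv coefficients:
  coeff of du: -78*u^3 + 12*u
  coeff of dv: 0
F^* omega = (-78*u^3 + 12*u) du.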